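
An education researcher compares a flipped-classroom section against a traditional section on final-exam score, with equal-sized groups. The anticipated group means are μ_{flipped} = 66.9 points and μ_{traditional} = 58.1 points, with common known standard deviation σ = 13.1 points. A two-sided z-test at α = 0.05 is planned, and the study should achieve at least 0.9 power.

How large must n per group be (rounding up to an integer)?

Standardized effect: d = |μ_{flipped} − μ_{traditional}| / σ = |66.9 − 58.1| / 13.1 = 0.6718
For power 0.9 need Φ(δ − z_{0.025}) = 0.9, so δ = z_{0.025} + z_{0.10} = 1.960 + 1.282 = 3.242.
(The Φ(−δ − z_{α/2}) term is vanishingly small for δ > 0 and is dropped in the standard sample-size formula.)
δ = d·√(n/2) ⇒ n = 2(δ/d)² = 2 × (3.242 / 0.6718)² = 46.57.
Rounding up, n = 47 per group.

n = 47 per group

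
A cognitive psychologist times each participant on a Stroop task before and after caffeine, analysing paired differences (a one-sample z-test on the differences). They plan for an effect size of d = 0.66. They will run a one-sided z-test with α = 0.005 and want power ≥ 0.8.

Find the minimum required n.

For power 0.8 need Φ(δ − z_{0.005}) = 0.8, so δ = z_{0.005} + z_{0.20} = 2.576 + 0.842 = 3.417.
δ = d·√n ⇒ n = (δ/d)² = (3.417 / 0.66)² = 26.81.
Rounding up, n = 27.

n = 27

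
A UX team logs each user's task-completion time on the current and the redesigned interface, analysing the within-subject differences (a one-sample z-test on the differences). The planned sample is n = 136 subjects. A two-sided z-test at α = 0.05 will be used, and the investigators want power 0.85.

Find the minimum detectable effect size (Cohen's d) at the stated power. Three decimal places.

d ≈ 0.257

Required noncentrality: δ = z_{0.025} + z_{0.15} = 1.960 + 1.036 = 2.996.
(Lower-tail contribution to power is negligible for δ > 0.)
δ = d·√n ⇒ d = δ/√n = 2.996/√136 = 0.2569.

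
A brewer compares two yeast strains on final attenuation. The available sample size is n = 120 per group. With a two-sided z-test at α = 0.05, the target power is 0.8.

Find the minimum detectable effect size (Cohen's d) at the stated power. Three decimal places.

Required noncentrality: δ = z_{0.025} + z_{0.20} = 1.960 + 0.842 = 2.802.
(The second rejection-region term Φ(−δ − z_{α/2}) is negligible and dropped.)
δ = d·√(n/2) ⇒ d = δ/√(n/2) = 2.802/√(120/2) = 0.3617.

d ≈ 0.362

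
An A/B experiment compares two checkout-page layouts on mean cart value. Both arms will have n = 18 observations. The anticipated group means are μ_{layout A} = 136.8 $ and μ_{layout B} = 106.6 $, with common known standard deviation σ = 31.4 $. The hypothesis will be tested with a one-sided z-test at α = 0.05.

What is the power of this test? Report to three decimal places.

Standardized effect: d = |μ_{layout A} − μ_{layout B}| / σ = |136.8 − 106.6| / 31.4 = 0.9618
Noncentrality parameter: δ = d·√(n/2) = 0.9618 × √(18/2) = 2.8854
Critical value for a one-sided test at α = 0.05: z_α = 1.645.
Power = P(Z > 1.645 − δ) = Φ(1.240) = 0.8926.

Power ≈ 0.893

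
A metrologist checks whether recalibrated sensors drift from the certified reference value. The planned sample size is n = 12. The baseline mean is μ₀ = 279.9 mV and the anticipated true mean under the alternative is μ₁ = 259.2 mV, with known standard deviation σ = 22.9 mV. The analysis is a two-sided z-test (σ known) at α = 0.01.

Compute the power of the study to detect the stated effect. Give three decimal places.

Standardized effect: d = |μ₁ − μ₀| / σ = |259.2 − 279.9| / 22.9 = 0.9039
Noncentrality parameter: δ = d·√n = 0.9039 × √12 = 3.1313
Critical value for a two-sided test at α = 0.01: z_{α/2} = 2.576.
Power = Φ(δ − 2.576) + Φ(−δ − 2.576) = Φ(0.555) + Φ(-5.707) = 0.7107 + 0.0000 = 0.7107.

Power ≈ 0.711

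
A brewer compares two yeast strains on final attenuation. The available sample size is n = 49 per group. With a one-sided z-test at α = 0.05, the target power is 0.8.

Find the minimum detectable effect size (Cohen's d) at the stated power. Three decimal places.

d ≈ 0.502

Need Φ(δ − 1.645) = 0.8, so δ = 1.645 + 0.842 = 2.486.
δ = d·√(n/2) ⇒ d = δ/√(n/2) = 2.486/√(49/2) = 0.5023.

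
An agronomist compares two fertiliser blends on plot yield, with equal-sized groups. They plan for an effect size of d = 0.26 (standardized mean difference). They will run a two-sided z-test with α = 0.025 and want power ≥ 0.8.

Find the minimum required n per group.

For power 0.8 need Φ(δ − z_{0.0125}) = 0.8, so δ = z_{0.0125} + z_{0.20} = 2.241 + 0.842 = 3.083.
(Ignoring the negligible lower-tail rejection probability gives the usual closed-form inversion.)
δ = d·√(n/2) ⇒ n = 2(δ/d)² = 2 × (3.083 / 0.26)² = 281.21.
Rounding up, n = 282 per group.

n = 282 per group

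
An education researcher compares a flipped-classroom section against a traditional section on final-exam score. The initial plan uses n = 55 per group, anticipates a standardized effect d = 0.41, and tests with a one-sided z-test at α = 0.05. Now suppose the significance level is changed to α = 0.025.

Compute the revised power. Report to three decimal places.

δ = d·√(n/2) = 0.41 × √(55/2) = 2.1501 (unchanged). New critical value: z_{0.025} = 1.960.
Revised power = P(Z > 1.960 − δ) = Φ(0.190) = 0.5754.

Power ≈ 0.575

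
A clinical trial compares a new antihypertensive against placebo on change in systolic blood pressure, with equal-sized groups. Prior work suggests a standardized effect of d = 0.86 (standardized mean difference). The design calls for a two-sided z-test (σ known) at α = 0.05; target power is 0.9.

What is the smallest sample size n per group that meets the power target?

For power 0.9 need Φ(δ − z_{0.025}) = 0.9, so δ = z_{0.025} + z_{0.10} = 1.960 + 1.282 = 3.242.
(Ignoring the negligible lower-tail rejection probability gives the usual closed-form inversion.)
δ = d·√(n/2) ⇒ n = 2(δ/d)² = 2 × (3.242 / 0.86)² = 28.41.
Round up to the next whole unit.

n = 29 per group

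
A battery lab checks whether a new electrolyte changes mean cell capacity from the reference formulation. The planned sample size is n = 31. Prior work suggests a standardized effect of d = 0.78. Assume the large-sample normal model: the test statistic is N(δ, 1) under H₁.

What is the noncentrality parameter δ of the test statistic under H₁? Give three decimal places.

δ ≈ 4.343

The noncentrality parameter scales effect size by the design's sample-size factor: δ = d·√n = 0.78 × √31 = 4.3429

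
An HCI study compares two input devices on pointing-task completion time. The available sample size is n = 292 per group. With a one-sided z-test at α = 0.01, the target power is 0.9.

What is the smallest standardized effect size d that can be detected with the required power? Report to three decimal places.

Required noncentrality: δ = z_{0.01} + z_{0.10} = 2.326 + 1.282 = 3.608.
δ = d·√(n/2) ⇒ d = δ/√(n/2) = 3.608/√(292/2) = 0.2986.

d ≈ 0.299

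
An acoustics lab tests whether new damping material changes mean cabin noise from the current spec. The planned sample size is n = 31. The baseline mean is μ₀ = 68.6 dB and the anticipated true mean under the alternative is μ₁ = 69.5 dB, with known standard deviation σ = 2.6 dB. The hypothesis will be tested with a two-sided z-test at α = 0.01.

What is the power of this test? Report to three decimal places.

Standardized effect: d = |μ₁ − μ₀| / σ = |69.5 − 68.6| / 2.6 = 0.3462
Noncentrality parameter: δ = d·√n = 0.3462 × √31 = 1.9273
Critical value for a two-sided test at α = 0.01: z_{α/2} = 2.576.
Power = Φ(δ − 2.576) + Φ(−δ − 2.576) = Φ(-0.649) + Φ(-4.503) = 0.2583 + 0.0000 = 0.2583.

Power ≈ 0.258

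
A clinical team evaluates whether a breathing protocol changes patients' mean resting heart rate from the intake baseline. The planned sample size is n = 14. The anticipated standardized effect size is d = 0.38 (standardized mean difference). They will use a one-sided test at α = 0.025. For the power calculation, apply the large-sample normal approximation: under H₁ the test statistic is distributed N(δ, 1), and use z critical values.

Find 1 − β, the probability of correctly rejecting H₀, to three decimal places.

Noncentrality parameter: δ = d·√n = 0.38 × √14 = 1.4218
Critical value for a one-sided test at α = 0.025: z_α = 1.960.
Power = Φ(δ − 1.960) = Φ(-0.538) = 0.2952.

Power ≈ 0.295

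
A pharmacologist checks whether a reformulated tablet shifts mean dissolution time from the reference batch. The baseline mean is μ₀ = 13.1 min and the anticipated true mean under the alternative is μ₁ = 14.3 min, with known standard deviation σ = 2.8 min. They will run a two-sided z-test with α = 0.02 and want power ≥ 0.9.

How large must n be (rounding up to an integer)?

Standardized effect: d = |μ₁ − μ₀| / σ = |14.3 − 13.1| / 2.8 = 0.4286
Set Φ(δ − 2.326) = 0.9; then δ − 2.326 = Φ⁻¹(0.9) = 1.282, giving δ = 3.608.
(For δ > 0 the lower-tail rejection region contributes negligibly to power, so the one-term inversion is standard.)
δ = d·√n ⇒ n = (δ/d)² = (3.608 / 0.4286)² = 70.87.
Rounding up, n = 71.

n = 71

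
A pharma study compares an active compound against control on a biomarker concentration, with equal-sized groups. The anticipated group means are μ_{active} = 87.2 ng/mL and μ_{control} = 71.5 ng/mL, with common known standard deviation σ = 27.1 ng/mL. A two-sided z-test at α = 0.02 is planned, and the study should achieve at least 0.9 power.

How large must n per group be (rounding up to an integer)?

n = 78 per group

Standardized effect: d = |μ_{active} − μ_{control}| / σ = |87.2 − 71.5| / 27.1 = 0.5793
For power 0.9 need Φ(δ − z_{0.01}) = 0.9, so δ = z_{0.01} + z_{0.10} = 2.326 + 1.282 = 3.608.
(The Φ(−δ − z_{α/2}) term is vanishingly small for δ > 0 and is dropped in the standard sample-size formula.)
δ = d·√(n/2) ⇒ n = 2(δ/d)² = 2 × (3.608 / 0.5793)² = 77.57.
Rounding up, n = 78 per group.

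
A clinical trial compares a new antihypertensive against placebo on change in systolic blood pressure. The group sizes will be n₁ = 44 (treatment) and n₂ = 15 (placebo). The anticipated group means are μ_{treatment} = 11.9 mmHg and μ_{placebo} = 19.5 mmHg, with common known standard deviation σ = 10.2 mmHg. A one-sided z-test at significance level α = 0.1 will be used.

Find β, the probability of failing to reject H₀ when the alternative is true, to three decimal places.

β ≈ 0.113

Standardized effect: d = |μ_{treatment} − μ_{placebo}| / σ = |11.9 − 19.5| / 10.2 = 0.7451
Noncentrality parameter: δ = d / √(1/n₁ + 1/n₂) = 0.7451 / √(1/44 + 1/15) = 2.4921
Critical value for a one-sided test at α = 0.1: z_α = 1.282.
Power = P(Z > 1.282 − δ) = Φ(1.211) = 0.8870.
Type II error: β = 1 − power = 1 − 0.8870 = 0.1130.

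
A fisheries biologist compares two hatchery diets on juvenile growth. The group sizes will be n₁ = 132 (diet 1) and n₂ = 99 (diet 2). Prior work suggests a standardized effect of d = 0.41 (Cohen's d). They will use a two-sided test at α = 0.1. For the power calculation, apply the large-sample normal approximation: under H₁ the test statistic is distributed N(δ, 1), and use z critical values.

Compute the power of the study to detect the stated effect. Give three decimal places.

Noncentrality parameter: δ = d / √(1/n₁ + 1/n₂) = 0.41 / √(1/132 + 1/99) = 3.0838
Two-sided α = 0.1 → critical value z_{0.05} = 1.645.
Power = Φ(δ − 1.645) + Φ(−δ − 1.645) = Φ(1.439) + Φ(-4.729) = 0.9249 + 0.0000 = 0.9249.

Power ≈ 0.925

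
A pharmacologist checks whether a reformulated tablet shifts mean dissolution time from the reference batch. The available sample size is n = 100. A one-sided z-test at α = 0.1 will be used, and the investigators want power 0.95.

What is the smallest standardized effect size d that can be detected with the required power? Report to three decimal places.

d ≈ 0.293

Required noncentrality: δ = z_{0.1} + z_{0.05} = 1.282 + 1.645 = 2.926.
δ = d·√n ⇒ d = δ/√n = 2.926/√100 = 0.2926.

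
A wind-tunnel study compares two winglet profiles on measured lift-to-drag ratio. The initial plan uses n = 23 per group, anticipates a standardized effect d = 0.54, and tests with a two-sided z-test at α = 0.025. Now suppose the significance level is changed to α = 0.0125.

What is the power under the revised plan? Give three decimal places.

δ = d·√(n/2) = 0.54 × √(23/2) = 1.8312 (unchanged). New critical value: z_{0.0063} = 2.498.
Revised power = Φ(δ − 2.498) + Φ(−δ − 2.498) = Φ(-0.666) + Φ(-4.329) = 0.2526 + 0.0000 = 0.2526.

Power ≈ 0.253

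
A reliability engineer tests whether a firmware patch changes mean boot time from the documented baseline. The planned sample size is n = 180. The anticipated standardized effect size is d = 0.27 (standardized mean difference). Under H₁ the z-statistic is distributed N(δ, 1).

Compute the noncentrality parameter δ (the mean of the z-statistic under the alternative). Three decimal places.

δ ≈ 3.622

The noncentrality parameter scales effect size by the design's sample-size factor: δ = d·√n = 0.27 × √180 = 3.6224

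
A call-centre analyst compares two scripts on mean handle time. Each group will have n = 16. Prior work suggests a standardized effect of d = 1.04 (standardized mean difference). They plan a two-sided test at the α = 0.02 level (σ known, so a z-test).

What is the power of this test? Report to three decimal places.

Power ≈ 0.731

Noncentrality parameter: δ = d·√(n/2) = 1.04 × √(16/2) = 2.9416
Two-sided α = 0.02 → critical value z_{0.01} = 2.326.
Power = Φ(δ − 2.326) + Φ(−δ − 2.326) = Φ(0.615) + Φ(-5.268) = 0.7308 + 0.0000 = 0.7308.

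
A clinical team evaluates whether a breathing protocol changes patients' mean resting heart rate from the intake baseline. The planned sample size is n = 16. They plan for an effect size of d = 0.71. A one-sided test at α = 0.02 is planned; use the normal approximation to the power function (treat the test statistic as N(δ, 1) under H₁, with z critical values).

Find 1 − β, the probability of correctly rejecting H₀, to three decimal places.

Noncentrality parameter: δ = d·√n = 0.71 × √16 = 2.8400
Critical value for a one-sided test at α = 0.02: z_α = 2.054.
Power = Φ(δ − 2.054) = Φ(0.786) = 0.7841.

Power ≈ 0.784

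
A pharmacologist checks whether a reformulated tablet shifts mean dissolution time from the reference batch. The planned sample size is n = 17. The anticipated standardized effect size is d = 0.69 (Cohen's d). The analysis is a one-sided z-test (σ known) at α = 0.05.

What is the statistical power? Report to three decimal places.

Power ≈ 0.885

Noncentrality parameter: δ = d·√n = 0.69 × √17 = 2.8449
One-sided α = 0.05 → critical value z_{0.05} = 1.645.
Power = P(Z > 1.645 − δ) = Φ(1.200) = 0.8849.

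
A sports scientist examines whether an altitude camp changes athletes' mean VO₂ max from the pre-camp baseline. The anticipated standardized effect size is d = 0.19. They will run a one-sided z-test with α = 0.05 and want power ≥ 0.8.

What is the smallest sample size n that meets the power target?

For power 0.8 need Φ(δ − z_{0.05}) = 0.8, so δ = z_{0.05} + z_{0.20} = 1.645 + 0.842 = 2.486.
δ = d·√n ⇒ n = (δ/d)² = (2.486 / 0.19)² = 171.26.
Round up to the next whole unit.

n = 172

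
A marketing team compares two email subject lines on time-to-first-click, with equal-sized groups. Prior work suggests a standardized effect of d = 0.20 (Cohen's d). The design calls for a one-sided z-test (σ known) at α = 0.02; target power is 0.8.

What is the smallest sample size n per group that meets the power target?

For power 0.8 need Φ(δ − z_{0.02}) = 0.8, so δ = z_{0.02} + z_{0.20} = 2.054 + 0.842 = 2.895.
δ = d·√(n/2) ⇒ n = 2(δ/d)² = 2 × (2.895 / 0.20)² = 419.16.
Round up to the next whole unit.

n = 420 per group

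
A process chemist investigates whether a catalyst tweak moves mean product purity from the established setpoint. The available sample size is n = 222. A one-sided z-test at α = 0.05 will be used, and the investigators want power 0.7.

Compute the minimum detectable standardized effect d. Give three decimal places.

d ≈ 0.146

Need Φ(δ − 1.645) = 0.7, so δ = 1.645 + 0.524 = 2.169.
δ = d·√n ⇒ d = δ/√n = 2.169/√222 = 0.1456.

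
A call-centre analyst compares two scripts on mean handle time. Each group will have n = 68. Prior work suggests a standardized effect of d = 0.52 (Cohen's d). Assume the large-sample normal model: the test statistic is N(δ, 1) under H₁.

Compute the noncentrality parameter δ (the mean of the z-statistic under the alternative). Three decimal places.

δ = d·√(n/2) = 0.52 × √(68/2) = 3.0321

δ ≈ 3.032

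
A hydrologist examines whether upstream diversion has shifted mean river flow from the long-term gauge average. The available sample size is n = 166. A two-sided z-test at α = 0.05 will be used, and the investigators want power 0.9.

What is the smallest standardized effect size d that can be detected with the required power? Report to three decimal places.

Required noncentrality: δ = z_{0.025} + z_{0.10} = 1.960 + 1.282 = 3.242.
(Lower-tail contribution to power is negligible for δ > 0.)
δ = d·√n ⇒ d = δ/√n = 3.242/√166 = 0.2516.

d ≈ 0.252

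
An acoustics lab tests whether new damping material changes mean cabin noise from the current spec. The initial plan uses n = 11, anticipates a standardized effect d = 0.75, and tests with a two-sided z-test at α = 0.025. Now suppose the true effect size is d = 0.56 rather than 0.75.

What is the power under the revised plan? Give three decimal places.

With d = 0.56: δ = d·√n = 0.56 × √11 = 1.8573. Critical value z_{0.0125} = 2.241.
Revised power = Φ(δ − 2.241) + Φ(−δ − 2.241) = Φ(-0.384) + Φ(-4.099) = 0.3505 + 0.0000 = 0.3505.

Power ≈ 0.350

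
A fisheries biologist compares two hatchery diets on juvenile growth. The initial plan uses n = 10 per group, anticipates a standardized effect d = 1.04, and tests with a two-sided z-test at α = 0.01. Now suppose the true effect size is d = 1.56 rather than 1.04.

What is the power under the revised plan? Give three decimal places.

Power ≈ 0.819

With d = 1.56: δ = d·√(n/2) = 1.56 × √(10/2) = 3.4883. Critical value z_{0.005} = 2.576.
Revised power = Φ(δ − 2.576) + Φ(−δ − 2.576) = Φ(0.912) + Φ(-6.064) = 0.8192 + 0.0000 = 0.8192.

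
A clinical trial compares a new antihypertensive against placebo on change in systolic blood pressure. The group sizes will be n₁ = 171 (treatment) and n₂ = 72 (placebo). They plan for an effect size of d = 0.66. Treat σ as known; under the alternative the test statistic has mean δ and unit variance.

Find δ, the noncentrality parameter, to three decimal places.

δ ≈ 4.698

The noncentrality parameter scales effect size by the design's sample-size factor: δ = d / √(1/n₁ + 1/n₂) = 0.66 / √(1/171 + 1/72) = 4.6979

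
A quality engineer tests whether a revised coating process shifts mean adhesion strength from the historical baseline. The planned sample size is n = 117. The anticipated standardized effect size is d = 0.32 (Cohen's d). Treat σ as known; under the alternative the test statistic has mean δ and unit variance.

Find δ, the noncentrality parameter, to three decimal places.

δ ≈ 3.461

δ = d·√n = 0.32 × √117 = 3.4613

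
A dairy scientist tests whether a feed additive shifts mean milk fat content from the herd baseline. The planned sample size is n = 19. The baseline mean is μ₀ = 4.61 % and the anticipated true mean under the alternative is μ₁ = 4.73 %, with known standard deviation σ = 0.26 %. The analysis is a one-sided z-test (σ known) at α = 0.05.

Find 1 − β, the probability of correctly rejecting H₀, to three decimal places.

Power ≈ 0.643

Standardized effect: d = |μ₁ − μ₀| / σ = |4.73 − 4.61| / 0.26 = 0.4615
Noncentrality parameter: δ = d·√n = 0.4615 × √19 = 2.0118
Critical value for a one-sided test at α = 0.05: z_α = 1.645.
Power = Φ(δ − 1.645) = Φ(0.367) = 0.6432.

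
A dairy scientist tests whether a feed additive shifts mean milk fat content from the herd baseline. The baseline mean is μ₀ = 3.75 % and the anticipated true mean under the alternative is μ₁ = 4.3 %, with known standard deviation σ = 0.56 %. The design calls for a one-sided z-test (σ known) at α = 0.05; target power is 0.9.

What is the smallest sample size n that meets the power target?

Standardized effect: d = |μ₁ − μ₀| / σ = |4.3 − 3.75| / 0.56 = 0.9821
Set Φ(δ − 1.645) = 0.9; then δ − 1.645 = Φ⁻¹(0.9) = 1.282, giving δ = 2.926.
δ = d·√n ⇒ n = (δ/d)² = (2.926 / 0.9821)² = 8.88.
Rounding up, n = 9.

n = 9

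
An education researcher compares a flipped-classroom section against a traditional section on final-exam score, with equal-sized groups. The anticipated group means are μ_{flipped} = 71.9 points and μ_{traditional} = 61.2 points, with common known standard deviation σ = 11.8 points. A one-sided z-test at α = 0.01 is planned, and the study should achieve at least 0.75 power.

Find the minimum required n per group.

n = 22 per group

Standardized effect: d = |μ_{flipped} − μ_{traditional}| / σ = |71.9 − 61.2| / 11.8 = 0.9068
Set Φ(δ − 2.326) = 0.75; then δ − 2.326 = Φ⁻¹(0.75) = 0.674, giving δ = 3.001.
δ = d·√(n/2) ⇒ n = 2(δ/d)² = 2 × (3.001 / 0.9068)² = 21.90.
Rounding up, n = 22 per group.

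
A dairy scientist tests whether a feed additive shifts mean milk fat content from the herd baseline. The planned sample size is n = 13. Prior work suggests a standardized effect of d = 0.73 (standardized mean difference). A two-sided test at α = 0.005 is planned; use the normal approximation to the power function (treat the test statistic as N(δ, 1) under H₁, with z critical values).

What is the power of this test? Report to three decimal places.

Power ≈ 0.431

Noncentrality parameter: δ = d·√n = 0.73 × √13 = 2.6321
Two-sided α = 0.005 → critical value z_{0.0025} = 2.807.
Power = Φ(δ − 2.807) + Φ(−δ − 2.807) = Φ(-0.175) + Φ(-5.439) = 0.4305 + 0.0000 = 0.4305.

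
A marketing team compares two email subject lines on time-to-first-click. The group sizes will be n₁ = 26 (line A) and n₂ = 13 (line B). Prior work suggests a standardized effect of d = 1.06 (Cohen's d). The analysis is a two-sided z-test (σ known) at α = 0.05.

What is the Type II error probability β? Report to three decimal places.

β ≈ 0.123

Noncentrality parameter: δ = d / √(1/n₁ + 1/n₂) = 1.06 / √(1/26 + 1/13) = 3.1206
Critical value for a two-sided test at α = 0.05: z_{α/2} = 1.960.
Power = Φ(δ − 1.960) + Φ(−δ − 1.960) = Φ(1.161) + Φ(-5.081) = 0.8771 + 0.0000 = 0.8771.
Type II error: β = 1 − power = 1 − 0.8771 = 0.1229.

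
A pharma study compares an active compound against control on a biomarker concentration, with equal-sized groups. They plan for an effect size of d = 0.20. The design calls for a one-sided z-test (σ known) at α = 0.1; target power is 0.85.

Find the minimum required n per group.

n = 269 per group

For power 0.85 need Φ(δ − z_{0.1}) = 0.85, so δ = z_{0.1} + z_{0.15} = 1.282 + 1.036 = 2.318.
δ = d·√(n/2) ⇒ n = 2(δ/d)² = 2 × (2.318 / 0.20)² = 268.65.
Round up to the next whole unit.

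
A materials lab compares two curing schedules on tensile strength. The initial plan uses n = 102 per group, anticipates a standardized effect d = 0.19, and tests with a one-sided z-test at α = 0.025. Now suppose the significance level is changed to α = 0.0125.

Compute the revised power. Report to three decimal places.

δ = d·√(n/2) = 0.19 × √(102/2) = 1.3569 (unchanged). New critical value: z_{0.0125} = 2.241.
Revised power = P(Z > 2.241 − δ) = Φ(-0.885) = 0.1882.

Power ≈ 0.188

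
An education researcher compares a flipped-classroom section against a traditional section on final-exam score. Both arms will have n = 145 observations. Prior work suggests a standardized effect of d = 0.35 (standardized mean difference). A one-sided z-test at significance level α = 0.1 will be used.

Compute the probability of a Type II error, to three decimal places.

β ≈ 0.045

Noncentrality parameter: δ = d·√(n/2) = 0.35 × √(145/2) = 2.9801
Critical value for a one-sided test at α = 0.1: z_α = 1.282.
Power = Φ(δ − 1.282) = Φ(1.699) = 0.9553.
Type II error: β = 1 − power = 1 − 0.9553 = 0.0447.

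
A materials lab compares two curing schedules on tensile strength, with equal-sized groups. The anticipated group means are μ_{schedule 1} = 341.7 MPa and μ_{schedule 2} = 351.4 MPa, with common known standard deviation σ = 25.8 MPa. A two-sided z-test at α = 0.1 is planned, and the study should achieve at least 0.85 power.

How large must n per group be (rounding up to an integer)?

Standardized effect: d = |μ_{schedule 1} − μ_{schedule 2}| / σ = |341.7 − 351.4| / 25.8 = 0.3760
Set Φ(δ − 1.645) = 0.85; then δ − 1.645 = Φ⁻¹(0.85) = 1.036, giving δ = 2.681.
(The Φ(−δ − z_{α/2}) term is vanishingly small for δ > 0 and is dropped in the standard sample-size formula.)
δ = d·√(n/2) ⇒ n = 2(δ/d)² = 2 × (2.681 / 0.3760)² = 101.72.
Rounding up, n = 102 per group.

n = 102 per group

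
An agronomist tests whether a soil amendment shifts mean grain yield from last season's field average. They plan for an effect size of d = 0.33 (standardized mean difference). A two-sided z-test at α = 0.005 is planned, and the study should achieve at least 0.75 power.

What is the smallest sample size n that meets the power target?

For power 0.75 need Φ(δ − z_{0.0025}) = 0.75, so δ = z_{0.0025} + z_{0.25} = 2.807 + 0.674 = 3.482.
(Ignoring the negligible lower-tail rejection probability gives the usual closed-form inversion.)
δ = d·√n ⇒ n = (δ/d)² = (3.482 / 0.33)² = 111.30.
Rounding up, n = 112.

n = 112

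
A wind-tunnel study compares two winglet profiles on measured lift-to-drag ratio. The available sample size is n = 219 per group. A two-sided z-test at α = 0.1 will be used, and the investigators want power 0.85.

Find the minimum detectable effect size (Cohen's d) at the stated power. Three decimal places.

d ≈ 0.256

Required noncentrality: δ = z_{0.05} + z_{0.15} = 1.645 + 1.036 = 2.681.
(The second rejection-region term Φ(−δ − z_{α/2}) is negligible and dropped.)
δ = d·√(n/2) ⇒ d = δ/√(n/2) = 2.681/√(219/2) = 0.2562.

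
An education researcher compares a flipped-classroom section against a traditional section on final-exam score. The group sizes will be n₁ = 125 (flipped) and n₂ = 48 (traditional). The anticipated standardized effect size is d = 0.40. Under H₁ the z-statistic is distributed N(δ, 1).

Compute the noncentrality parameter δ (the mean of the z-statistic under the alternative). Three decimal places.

δ = d / √(1/n₁ + 1/n₂) = 0.40 / √(1/125 + 1/48) = 2.3557

δ ≈ 2.356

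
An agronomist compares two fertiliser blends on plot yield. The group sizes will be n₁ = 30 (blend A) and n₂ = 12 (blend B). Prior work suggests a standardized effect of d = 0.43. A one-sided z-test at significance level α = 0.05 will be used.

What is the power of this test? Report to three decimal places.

Power ≈ 0.350

Noncentrality parameter: λ = d / √(1/n₁ + 1/n₂) = 0.43 / √(1/30 + 1/12) = 1.2589
Critical value for a one-sided test at α = 0.05: z_α = 1.645.
Power = P(Z > 1.645 − λ) = Φ(-0.386) = 0.3498.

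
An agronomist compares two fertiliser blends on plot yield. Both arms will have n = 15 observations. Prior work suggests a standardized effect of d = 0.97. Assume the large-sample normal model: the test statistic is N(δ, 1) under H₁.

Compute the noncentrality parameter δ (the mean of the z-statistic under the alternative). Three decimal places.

δ = d·√(n/2) = 0.97 × √(15/2) = 2.6565

δ ≈ 2.656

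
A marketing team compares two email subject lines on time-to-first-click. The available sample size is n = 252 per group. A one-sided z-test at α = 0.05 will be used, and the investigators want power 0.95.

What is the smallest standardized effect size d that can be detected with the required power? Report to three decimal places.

Required noncentrality: δ = z_{0.05} + z_{0.05} = 1.645 + 1.645 = 3.290.
δ = d·√(n/2) ⇒ d = δ/√(n/2) = 3.290/√(252/2) = 0.2931.

d ≈ 0.293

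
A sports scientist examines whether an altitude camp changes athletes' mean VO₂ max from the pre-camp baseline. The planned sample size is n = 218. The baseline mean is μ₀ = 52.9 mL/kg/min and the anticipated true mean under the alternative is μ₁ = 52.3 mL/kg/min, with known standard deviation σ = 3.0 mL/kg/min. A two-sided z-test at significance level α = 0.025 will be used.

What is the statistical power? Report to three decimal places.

Power ≈ 0.762

Standardized effect: d = |μ₁ − μ₀| / σ = |52.3 − 52.9| / 3.0 = 0.2000
Noncentrality parameter: δ = d·√n = 0.2000 × √218 = 2.9530
Two-sided α = 0.025 → critical value z_{0.0125} = 2.241.
Power = Φ(δ − 2.241) + Φ(−δ − 2.241) = Φ(0.712) + Φ(-5.194) = 0.7616 + 0.0000 = 0.7616.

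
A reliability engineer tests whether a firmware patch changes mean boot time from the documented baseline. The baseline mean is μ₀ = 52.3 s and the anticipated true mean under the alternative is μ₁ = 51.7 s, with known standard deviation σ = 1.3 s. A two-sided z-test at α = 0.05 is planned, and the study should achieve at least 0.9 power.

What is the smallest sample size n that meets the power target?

n = 50

Standardized effect: d = |μ₁ − μ₀| / σ = |51.7 − 52.3| / 1.3 = 0.4615
For power 0.9 need Φ(δ − z_{0.025}) = 0.9, so δ = z_{0.025} + z_{0.10} = 1.960 + 1.282 = 3.242.
(The Φ(−δ − z_{α/2}) term is vanishingly small for δ > 0 and is dropped in the standard sample-size formula.)
δ = d·√n ⇒ n = (δ/d)² = (3.242 / 0.4615)² = 49.33.
Rounding up, n = 50.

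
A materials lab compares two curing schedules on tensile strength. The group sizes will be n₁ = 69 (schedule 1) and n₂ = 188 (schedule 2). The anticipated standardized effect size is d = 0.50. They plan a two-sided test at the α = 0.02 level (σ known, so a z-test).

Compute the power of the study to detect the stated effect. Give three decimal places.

Noncentrality parameter: δ = d / √(1/n₁ + 1/n₂) = 0.50 / √(1/69 + 1/188) = 3.5523
Critical value for a two-sided test at α = 0.02: z_{α/2} = 2.326.
Power = Φ(δ − 2.326) + Φ(−δ − 2.326) = Φ(1.226) + Φ(-5.879) = 0.8899 + 0.0000 = 0.8899.

Power ≈ 0.890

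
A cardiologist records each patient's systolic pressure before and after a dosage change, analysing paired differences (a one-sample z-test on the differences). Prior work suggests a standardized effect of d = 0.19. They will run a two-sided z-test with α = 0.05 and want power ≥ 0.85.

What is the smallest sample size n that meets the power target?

n = 249

For power 0.85 need Φ(δ − z_{0.025}) = 0.85, so δ = z_{0.025} + z_{0.15} = 1.960 + 1.036 = 2.996.
(Ignoring the negligible lower-tail rejection probability gives the usual closed-form inversion.)
δ = d·√n ⇒ n = (δ/d)² = (2.996 / 0.19)² = 248.71.
Round up to the next whole unit.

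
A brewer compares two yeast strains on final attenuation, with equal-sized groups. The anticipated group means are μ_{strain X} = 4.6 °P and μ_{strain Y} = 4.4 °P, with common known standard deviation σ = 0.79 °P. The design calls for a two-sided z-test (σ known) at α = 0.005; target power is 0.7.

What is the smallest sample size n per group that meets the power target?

n = 347 per group

Standardized effect: d = |μ_{strain X} − μ_{strain Y}| / σ = |4.6 − 4.4| / 0.79 = 0.2532
Set Φ(δ − 2.807) = 0.7; then δ − 2.807 = Φ⁻¹(0.7) = 0.524, giving δ = 3.331.
(The Φ(−δ − z_{α/2}) term is vanishingly small for δ > 0 and is dropped in the standard sample-size formula.)
δ = d·√(n/2) ⇒ n = 2(δ/d)² = 2 × (3.331 / 0.2532)² = 346.33.
Rounding up, n = 347 per group.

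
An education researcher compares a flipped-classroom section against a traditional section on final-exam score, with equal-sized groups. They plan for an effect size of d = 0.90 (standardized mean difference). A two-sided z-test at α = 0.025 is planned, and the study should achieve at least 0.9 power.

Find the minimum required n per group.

n = 31 per group

For power 0.9 need Φ(δ − z_{0.0125}) = 0.9, so δ = z_{0.0125} + z_{0.10} = 2.241 + 1.282 = 3.523.
(The Φ(−δ − z_{α/2}) term is vanishingly small for δ > 0 and is dropped in the standard sample-size formula.)
δ = d·√(n/2) ⇒ n = 2(δ/d)² = 2 × (3.523 / 0.90)² = 30.64.
Rounding up, n = 31 per group.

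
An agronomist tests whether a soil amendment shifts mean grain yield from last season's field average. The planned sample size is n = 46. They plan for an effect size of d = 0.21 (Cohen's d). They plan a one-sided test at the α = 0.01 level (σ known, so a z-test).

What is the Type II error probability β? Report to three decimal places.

Noncentrality parameter: δ = d·√n = 0.21 × √46 = 1.4243
Critical value for a one-sided test at α = 0.01: z_α = 2.326.
Power = Φ(δ − 2.326) = Φ(-0.902) = 0.1835.
Type II error: β = 1 − power = 1 − 0.1835 = 0.8165.

β ≈ 0.816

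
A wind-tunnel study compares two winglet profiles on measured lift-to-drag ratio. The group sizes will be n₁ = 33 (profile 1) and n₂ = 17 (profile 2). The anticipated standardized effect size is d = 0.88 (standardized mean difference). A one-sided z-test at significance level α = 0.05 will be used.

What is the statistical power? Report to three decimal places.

Noncentrality parameter: δ = d / √(1/n₁ + 1/n₂) = 0.88 / √(1/33 + 1/17) = 2.9477
Critical value for a one-sided test at α = 0.05: z_α = 1.645.
Power = Φ(δ − 1.645) = Φ(1.303) = 0.9037.

Power ≈ 0.904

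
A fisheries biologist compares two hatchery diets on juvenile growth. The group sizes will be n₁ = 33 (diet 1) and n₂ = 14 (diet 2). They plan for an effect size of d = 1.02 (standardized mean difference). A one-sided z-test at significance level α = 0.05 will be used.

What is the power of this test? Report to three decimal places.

Power ≈ 0.940

Noncentrality parameter: δ = d / √(1/n₁ + 1/n₂) = 1.02 / √(1/33 + 1/14) = 3.1980
Critical value for a one-sided test at α = 0.05: z_α = 1.645.
Power = P(Z > 1.645 − δ) = Φ(1.553) = 0.9398.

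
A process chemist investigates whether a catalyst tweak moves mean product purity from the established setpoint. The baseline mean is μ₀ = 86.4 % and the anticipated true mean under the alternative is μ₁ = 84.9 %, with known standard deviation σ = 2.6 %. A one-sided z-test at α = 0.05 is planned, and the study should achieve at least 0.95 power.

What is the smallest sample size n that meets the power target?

Standardized effect: d = |μ₁ − μ₀| / σ = |84.9 − 86.4| / 2.6 = 0.5769
For power 0.95 need Φ(δ − z_{0.05}) = 0.95, so δ = z_{0.05} + z_{0.05} = 1.645 + 1.645 = 3.290.
δ = d·√n ⇒ n = (δ/d)² = (3.290 / 0.5769)² = 32.51.
Round up to the next whole unit.

n = 33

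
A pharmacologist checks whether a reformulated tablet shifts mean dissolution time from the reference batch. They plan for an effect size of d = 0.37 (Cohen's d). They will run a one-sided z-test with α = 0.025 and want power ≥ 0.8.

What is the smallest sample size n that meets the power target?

n = 58

Set Φ(δ − 1.960) = 0.8; then δ − 1.960 = Φ⁻¹(0.8) = 0.842, giving δ = 2.802.
δ = d·√n ⇒ n = (δ/d)² = (2.802 / 0.37)² = 57.33.
Rounding up, n = 58.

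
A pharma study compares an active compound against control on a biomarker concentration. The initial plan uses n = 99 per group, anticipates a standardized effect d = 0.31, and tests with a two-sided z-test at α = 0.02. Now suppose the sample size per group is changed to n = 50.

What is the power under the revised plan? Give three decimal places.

With n = 50 per group: δ = d·√(n/2) = 0.31 × √(50/2) = 1.5500. Critical value z_{0.01} = 2.326.
Revised power = Φ(δ − 2.326) + Φ(−δ − 2.326) = Φ(-0.776) + Φ(-3.876) = 0.2188 + 0.0001 = 0.2188.

Power ≈ 0.219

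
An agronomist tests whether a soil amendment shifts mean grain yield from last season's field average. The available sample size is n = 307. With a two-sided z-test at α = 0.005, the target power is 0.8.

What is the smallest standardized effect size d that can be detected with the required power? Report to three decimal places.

d ≈ 0.208

Required noncentrality: δ = z_{0.0025} + z_{0.20} = 2.807 + 0.842 = 3.649.
(Lower-tail contribution to power is negligible for δ > 0.)
δ = d·√n ⇒ d = δ/√n = 3.649/√307 = 0.2082.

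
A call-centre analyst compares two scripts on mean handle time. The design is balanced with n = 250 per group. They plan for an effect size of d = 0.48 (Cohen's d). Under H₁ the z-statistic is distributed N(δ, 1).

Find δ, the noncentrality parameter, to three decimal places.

δ = d·√(n/2) = 0.48 × √(250/2) = 5.3666

δ ≈ 5.367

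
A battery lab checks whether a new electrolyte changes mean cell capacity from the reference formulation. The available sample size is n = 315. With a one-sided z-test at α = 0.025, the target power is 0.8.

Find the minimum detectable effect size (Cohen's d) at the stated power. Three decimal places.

Need Φ(δ − 1.960) = 0.8, so δ = 1.960 + 0.842 = 2.802.
δ = d·√n ⇒ d = δ/√n = 2.802/√315 = 0.1579.

d ≈ 0.158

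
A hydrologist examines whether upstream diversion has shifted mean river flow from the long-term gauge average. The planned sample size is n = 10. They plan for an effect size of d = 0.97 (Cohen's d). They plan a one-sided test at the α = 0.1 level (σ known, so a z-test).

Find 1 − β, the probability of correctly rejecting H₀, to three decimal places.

Noncentrality parameter: δ = d·√n = 0.97 × √10 = 3.0674
One-sided α = 0.1 → critical value z_{0.1} = 1.282.
Power = P(Z > 1.282 − δ) = Φ(1.786) = 0.9629.

Power ≈ 0.963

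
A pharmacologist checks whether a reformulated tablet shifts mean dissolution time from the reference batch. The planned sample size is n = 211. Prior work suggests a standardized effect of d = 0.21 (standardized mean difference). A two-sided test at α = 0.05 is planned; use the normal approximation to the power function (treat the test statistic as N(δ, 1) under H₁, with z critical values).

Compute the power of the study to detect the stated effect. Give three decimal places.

Power ≈ 0.862

Noncentrality parameter: δ = d·√n = 0.21 × √211 = 3.0504
Two-sided α = 0.05 → critical value z_{0.025} = 1.960.
Power = Φ(δ − 1.960) + Φ(−δ − 1.960) = Φ(1.090) + Φ(-5.010) = 0.8622 + 0.0000 = 0.8622.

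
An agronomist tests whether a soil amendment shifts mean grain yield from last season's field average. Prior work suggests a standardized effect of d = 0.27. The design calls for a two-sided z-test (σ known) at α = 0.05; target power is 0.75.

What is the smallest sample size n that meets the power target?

For power 0.75 need Φ(δ − z_{0.025}) = 0.75, so δ = z_{0.025} + z_{0.25} = 1.960 + 0.674 = 2.634.
(Ignoring the negligible lower-tail rejection probability gives the usual closed-form inversion.)
δ = d·√n ⇒ n = (δ/d)² = (2.634 / 0.27)² = 95.20.
Rounding up, n = 96.

n = 96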